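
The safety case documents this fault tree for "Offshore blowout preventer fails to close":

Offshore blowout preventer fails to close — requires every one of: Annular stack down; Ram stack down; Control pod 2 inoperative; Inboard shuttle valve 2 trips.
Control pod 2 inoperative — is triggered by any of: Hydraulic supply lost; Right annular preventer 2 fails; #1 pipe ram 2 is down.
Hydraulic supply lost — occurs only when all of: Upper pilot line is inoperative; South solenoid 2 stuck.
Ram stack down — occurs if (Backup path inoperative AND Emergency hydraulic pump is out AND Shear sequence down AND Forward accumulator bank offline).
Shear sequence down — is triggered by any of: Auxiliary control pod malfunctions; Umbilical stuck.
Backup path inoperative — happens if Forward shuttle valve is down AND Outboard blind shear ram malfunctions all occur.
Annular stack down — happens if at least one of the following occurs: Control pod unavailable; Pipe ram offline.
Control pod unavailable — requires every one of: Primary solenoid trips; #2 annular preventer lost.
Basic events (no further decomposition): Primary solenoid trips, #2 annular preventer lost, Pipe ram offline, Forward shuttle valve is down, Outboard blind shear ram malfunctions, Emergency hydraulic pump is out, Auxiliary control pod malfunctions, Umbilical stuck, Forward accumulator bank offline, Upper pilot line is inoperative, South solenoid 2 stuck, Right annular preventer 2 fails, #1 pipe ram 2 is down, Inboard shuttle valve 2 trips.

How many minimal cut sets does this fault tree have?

12

Control pod unavailable [AND]: one cut set from each child combined → 1 × 1 = 1 cut set(s).
Annular stack down [OR]: union of children's cut sets → 2 cut set(s).
Backup path inoperative [AND]: one cut set from each child combined → 1 × 1 = 1 cut set(s).
Shear sequence down [OR]: union of children's cut sets → 2 cut set(s).
Ram stack down [AND]: one cut set from each child combined → 1 × 1 × 2 × 1 = 2 cut set(s).
Hydraulic supply lost [AND]: one cut set from each child combined → 1 × 1 = 1 cut set(s).
Control pod 2 inoperative [OR]: union of children's cut sets → 3 cut set(s).
Offshore blowout preventer fails to close [AND]: one cut set from each child combined → 2 × 2 × 3 × 1 = 12 cut set(s).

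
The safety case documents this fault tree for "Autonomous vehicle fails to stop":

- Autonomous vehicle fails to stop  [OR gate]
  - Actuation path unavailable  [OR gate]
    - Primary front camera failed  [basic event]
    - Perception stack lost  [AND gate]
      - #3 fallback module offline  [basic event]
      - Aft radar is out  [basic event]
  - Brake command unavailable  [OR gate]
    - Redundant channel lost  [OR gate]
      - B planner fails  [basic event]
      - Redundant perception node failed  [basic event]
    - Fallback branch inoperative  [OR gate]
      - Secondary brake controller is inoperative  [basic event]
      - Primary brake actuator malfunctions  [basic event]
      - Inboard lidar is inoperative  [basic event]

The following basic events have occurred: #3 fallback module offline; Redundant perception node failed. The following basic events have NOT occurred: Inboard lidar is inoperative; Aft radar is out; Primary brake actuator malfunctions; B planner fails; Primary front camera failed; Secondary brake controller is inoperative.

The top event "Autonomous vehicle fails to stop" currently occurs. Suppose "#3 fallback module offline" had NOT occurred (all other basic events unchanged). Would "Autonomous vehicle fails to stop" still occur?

Counterfactual: set "#3 fallback module offline" to not occurred.
Perception stack lost [AND]: #3 fallback module offline=not, Aft radar is out=not → not all inputs occur → does not occur.
Actuation path unavailable [OR]: Primary front camera failed=not, Perception stack lost=not → no input occurs → does not occur.
Redundant channel lost [OR]: B planner fails=not, Redundant perception node failed=occurs → at least one input occurs → occurs.
Fallback branch inoperative [OR]: Secondary brake controller is inoperative=not, Primary brake actuator malfunctions=not, Inboard lidar is inoperative=not → no input occurs → does not occur.
Brake command unavailable [OR]: Redundant channel lost=occurs, Fallback branch inoperative=not → at least one input occurs → occurs.
Autonomous vehicle fails to stop [OR]: Actuation path unavailable=not, Brake command unavailable=occurs → at least one input occurs → occurs.

Yes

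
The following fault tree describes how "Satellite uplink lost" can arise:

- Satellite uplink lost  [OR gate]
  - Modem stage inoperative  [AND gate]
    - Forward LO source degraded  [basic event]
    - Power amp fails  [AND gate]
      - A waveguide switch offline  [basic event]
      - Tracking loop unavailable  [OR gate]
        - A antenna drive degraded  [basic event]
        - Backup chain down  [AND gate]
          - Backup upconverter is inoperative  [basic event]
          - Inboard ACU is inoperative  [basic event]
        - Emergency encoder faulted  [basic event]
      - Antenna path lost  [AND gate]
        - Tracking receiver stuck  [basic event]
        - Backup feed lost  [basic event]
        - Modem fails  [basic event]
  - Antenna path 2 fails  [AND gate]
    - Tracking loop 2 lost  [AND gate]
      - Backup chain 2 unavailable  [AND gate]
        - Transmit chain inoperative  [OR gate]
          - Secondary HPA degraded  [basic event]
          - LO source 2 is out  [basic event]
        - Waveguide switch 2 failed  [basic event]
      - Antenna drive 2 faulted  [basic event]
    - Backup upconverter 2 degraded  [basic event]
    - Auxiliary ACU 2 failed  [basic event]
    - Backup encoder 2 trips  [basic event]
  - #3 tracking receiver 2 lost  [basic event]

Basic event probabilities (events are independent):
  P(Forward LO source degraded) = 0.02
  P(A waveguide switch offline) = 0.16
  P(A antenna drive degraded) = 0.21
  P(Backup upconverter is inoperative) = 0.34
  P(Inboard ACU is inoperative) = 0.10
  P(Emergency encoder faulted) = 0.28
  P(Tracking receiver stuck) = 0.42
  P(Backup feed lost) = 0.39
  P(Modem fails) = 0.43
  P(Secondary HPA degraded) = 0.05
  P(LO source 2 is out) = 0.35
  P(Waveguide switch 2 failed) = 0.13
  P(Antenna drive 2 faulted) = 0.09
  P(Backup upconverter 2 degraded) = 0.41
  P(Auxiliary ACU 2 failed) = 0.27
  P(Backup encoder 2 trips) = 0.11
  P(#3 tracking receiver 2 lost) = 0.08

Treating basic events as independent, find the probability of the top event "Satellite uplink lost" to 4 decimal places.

0.0801

P(Backup chain down) [AND] = 0.34 × 0.10 = 0.034000
P(Tracking loop unavailable) [OR] = 1 − (1−0.21) × (1−0.034000) × (1−0.28) = 0.450539
P(Antenna path lost) [AND] = 0.42 × 0.39 × 0.43 = 0.070434
P(Power amp fails) [AND] = 0.16 × 0.450539 × 0.070434 = 0.005077
P(Modem stage inoperative) [AND] = 0.02 × 0.005077 = 0.000102
P(Transmit chain inoperative) [OR] = 1 − (1−0.05) × (1−0.35) = 0.382500
P(Backup chain 2 unavailable) [AND] = 0.382500 × 0.13 = 0.049725
P(Tracking loop 2 lost) [AND] = 0.049725 × 0.09 = 0.004475
P(Antenna path 2 fails) [AND] = 0.004475 × 0.41 × 0.27 × 0.11 = 0.000054
P(Satellite uplink lost) [OR] = 1 − (1−0.000102) × (1−0.000054) × (1−0.08) = 0.080144
Rounded to 4 decimal places: P(Satellite uplink lost) ≈ 0.0801.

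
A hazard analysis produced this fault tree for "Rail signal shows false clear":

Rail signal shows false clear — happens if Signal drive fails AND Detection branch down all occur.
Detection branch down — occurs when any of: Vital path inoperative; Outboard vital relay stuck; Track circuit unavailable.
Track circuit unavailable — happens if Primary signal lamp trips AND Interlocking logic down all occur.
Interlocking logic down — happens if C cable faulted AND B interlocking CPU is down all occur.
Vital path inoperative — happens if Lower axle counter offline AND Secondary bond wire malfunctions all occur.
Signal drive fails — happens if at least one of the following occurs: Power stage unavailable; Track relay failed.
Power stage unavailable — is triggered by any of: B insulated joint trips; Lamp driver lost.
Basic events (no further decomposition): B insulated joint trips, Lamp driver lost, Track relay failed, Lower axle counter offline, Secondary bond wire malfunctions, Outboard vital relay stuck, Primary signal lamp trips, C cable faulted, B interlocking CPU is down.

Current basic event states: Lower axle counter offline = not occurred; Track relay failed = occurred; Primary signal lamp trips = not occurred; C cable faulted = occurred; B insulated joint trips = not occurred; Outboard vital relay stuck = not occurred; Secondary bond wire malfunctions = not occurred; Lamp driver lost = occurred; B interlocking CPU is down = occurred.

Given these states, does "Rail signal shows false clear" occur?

No

Power stage unavailable [OR]: B insulated joint trips=not, Lamp driver lost=occurs → at least one input occurs → occurs.
Signal drive fails [OR]: Power stage unavailable=occurs, Track relay failed=occurs → at least one input occurs → occurs.
Vital path inoperative [AND]: Lower axle counter offline=not, Secondary bond wire malfunctions=not → not all inputs occur → does not occur.
Interlocking logic down [AND]: C cable faulted=occurs, B interlocking CPU is down=occurs → all inputs occur → occurs.
Track circuit unavailable [AND]: Primary signal lamp trips=not, Interlocking logic down=occurs → not all inputs occur → does not occur.
Detection branch down [OR]: Vital path inoperative=not, Outboard vital relay stuck=not, Track circuit unavailable=not → no input occurs → does not occur.
Rail signal shows false clear [AND]: Signal drive fails=occurs, Detection branch down=not → not all inputs occur → does not occur.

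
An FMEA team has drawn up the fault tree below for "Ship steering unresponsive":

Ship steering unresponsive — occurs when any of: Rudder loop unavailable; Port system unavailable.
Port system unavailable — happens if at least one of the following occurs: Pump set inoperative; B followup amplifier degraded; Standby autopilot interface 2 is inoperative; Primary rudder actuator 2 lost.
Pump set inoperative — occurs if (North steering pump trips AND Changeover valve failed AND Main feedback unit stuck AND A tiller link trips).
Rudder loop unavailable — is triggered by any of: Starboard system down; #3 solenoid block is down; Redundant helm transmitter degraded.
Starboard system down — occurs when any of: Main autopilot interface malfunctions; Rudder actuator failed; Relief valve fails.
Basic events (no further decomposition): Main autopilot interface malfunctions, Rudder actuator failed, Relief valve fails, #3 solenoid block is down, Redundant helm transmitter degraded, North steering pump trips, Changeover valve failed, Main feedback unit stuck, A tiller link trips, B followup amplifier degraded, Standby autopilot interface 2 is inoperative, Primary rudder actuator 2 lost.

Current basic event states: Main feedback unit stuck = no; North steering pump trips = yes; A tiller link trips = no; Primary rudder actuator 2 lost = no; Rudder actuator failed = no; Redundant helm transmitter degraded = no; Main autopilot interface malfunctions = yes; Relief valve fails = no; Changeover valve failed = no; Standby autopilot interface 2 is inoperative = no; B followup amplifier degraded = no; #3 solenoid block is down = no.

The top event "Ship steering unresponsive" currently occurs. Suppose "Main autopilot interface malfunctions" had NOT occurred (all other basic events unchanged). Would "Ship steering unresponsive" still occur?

No

Counterfactual: set "Main autopilot interface malfunctions" to not occurred.
Starboard system down [OR]: Main autopilot interface malfunctions=not, Rudder actuator failed=not, Relief valve fails=not → no input occurs → does not occur.
Rudder loop unavailable [OR]: Starboard system down=not, #3 solenoid block is down=not, Redundant helm transmitter degraded=not → no input occurs → does not occur.
Pump set inoperative [AND]: North steering pump trips=occurs, Changeover valve failed=not, Main feedback unit stuck=not, A tiller link trips=not → not all inputs occur → does not occur.
Port system unavailable [OR]: Pump set inoperative=not, B followup amplifier degraded=not, Standby autopilot interface 2 is inoperative=not, Primary rudder actuator 2 lost=not → no input occurs → does not occur.
Ship steering unresponsive [OR]: Rudder loop unavailable=not, Port system unavailable=not → no input occurs → does not occur.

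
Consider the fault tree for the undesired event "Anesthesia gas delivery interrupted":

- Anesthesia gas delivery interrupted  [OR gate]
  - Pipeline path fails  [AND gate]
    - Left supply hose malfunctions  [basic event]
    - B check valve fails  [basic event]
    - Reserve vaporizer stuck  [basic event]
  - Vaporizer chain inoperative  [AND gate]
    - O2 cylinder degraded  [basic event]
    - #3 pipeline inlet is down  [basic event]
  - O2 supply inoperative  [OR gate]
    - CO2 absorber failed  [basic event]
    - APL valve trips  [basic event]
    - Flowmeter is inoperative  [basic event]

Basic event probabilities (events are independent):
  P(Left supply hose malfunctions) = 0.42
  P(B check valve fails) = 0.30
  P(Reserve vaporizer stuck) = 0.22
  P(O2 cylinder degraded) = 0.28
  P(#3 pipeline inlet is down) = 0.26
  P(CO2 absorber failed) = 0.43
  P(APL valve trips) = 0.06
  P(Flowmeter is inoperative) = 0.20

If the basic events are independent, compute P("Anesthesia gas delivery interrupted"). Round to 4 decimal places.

0.6136

P(Pipeline path fails) [AND] = 0.42 × 0.30 × 0.22 = 0.027720
P(Vaporizer chain inoperative) [AND] = 0.28 × 0.26 = 0.072800
P(O2 supply inoperative) [OR] = 1 − (1−0.43) × (1−0.06) × (1−0.20) = 0.571360
P(Anesthesia gas delivery interrupted) [OR] = 1 − (1−0.027720) × (1−0.072800) × (1−0.571360) = 0.613582
Rounded to 4 decimal places: P(Anesthesia gas delivery interrupted) ≈ 0.6136.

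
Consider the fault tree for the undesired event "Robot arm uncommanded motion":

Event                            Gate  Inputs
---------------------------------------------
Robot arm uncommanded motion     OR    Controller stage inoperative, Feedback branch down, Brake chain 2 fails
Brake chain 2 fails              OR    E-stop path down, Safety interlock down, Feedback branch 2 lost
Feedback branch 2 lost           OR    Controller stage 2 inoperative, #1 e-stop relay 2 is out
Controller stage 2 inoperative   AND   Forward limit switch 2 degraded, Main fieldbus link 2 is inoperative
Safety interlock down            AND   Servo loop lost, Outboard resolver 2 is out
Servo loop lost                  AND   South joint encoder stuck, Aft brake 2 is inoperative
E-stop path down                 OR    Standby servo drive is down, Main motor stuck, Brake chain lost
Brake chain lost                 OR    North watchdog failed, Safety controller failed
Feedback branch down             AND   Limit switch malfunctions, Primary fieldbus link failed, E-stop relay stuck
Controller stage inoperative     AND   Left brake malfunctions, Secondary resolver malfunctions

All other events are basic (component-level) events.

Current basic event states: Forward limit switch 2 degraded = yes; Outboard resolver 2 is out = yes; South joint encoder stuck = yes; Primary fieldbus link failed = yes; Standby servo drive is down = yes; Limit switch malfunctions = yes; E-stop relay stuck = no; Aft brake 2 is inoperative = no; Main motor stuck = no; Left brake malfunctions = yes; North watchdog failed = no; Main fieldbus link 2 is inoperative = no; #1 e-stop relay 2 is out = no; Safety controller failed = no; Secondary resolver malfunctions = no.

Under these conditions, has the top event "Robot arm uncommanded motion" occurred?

Yes

Controller stage inoperative [AND]: Left brake malfunctions=occurs, Secondary resolver malfunctions=not → not all inputs occur → does not occur.
Feedback branch down [AND]: Limit switch malfunctions=occurs, Primary fieldbus link failed=occurs, E-stop relay stuck=not → not all inputs occur → does not occur.
Brake chain lost [OR]: North watchdog failed=not, Safety controller failed=not → no input occurs → does not occur.
E-stop path down [OR]: Standby servo drive is down=occurs, Main motor stuck=not, Brake chain lost=not → at least one input occurs → occurs.
Servo loop lost [AND]: South joint encoder stuck=occurs, Aft brake 2 is inoperative=not → not all inputs occur → does not occur.
Safety interlock down [AND]: Servo loop lost=not, Outboard resolver 2 is out=occurs → not all inputs occur → does not occur.
Controller stage 2 inoperative [AND]: Forward limit switch 2 degraded=occurs, Main fieldbus link 2 is inoperative=not → not all inputs occur → does not occur.
Feedback branch 2 lost [OR]: Controller stage 2 inoperative=not, #1 e-stop relay 2 is out=not → no input occurs → does not occur.
Brake chain 2 fails [OR]: E-stop path down=occurs, Safety interlock down=not, Feedback branch 2 lost=not → at least one input occurs → occurs.
Robot arm uncommanded motion [OR]: Controller stage inoperative=not, Feedback branch down=not, Brake chain 2 fails=occurs → at least one input occurs → occurs.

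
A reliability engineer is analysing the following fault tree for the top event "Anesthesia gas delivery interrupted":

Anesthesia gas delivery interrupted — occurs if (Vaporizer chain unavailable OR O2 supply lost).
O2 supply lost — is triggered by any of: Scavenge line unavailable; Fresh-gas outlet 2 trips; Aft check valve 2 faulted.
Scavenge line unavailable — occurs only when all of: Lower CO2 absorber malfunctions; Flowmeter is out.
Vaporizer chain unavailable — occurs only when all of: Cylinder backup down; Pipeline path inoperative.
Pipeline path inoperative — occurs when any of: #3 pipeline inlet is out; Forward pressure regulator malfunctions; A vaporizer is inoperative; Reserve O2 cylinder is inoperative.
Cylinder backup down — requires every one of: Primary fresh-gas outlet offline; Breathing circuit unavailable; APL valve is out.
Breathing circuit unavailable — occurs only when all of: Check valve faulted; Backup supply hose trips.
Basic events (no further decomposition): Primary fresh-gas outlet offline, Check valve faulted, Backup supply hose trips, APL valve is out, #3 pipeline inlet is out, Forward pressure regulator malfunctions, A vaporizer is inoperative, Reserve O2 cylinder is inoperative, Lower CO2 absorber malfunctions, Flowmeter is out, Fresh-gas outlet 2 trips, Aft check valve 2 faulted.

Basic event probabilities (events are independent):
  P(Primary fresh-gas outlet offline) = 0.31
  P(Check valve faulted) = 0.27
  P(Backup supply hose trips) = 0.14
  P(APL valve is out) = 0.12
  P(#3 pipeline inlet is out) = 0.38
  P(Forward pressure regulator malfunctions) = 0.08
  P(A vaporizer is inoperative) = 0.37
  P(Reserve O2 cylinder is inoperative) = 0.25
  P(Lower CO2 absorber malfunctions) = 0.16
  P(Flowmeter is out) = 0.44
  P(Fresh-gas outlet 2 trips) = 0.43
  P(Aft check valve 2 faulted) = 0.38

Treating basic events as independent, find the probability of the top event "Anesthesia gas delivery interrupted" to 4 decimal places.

P(Breathing circuit unavailable) [AND] = 0.27 × 0.14 = 0.037800
P(Cylinder backup down) [AND] = 0.31 × 0.037800 × 0.12 = 0.001406
P(Pipeline path inoperative) [OR] = 1 − (1−0.38) × (1−0.08) × (1−0.37) × (1−0.25) = 0.730486
P(Vaporizer chain unavailable) [AND] = 0.001406 × 0.730486 = 0.001027
P(Scavenge line unavailable) [AND] = 0.16 × 0.44 = 0.070400
P(O2 supply lost) [OR] = 1 − (1−0.070400) × (1−0.43) × (1−0.38) = 0.671479
P(Anesthesia gas delivery interrupted) [OR] = 1 − (1−0.001027) × (1−0.671479) = 0.671816
Rounded to 4 decimal places: P(Anesthesia gas delivery interrupted) ≈ 0.6718.

0.6718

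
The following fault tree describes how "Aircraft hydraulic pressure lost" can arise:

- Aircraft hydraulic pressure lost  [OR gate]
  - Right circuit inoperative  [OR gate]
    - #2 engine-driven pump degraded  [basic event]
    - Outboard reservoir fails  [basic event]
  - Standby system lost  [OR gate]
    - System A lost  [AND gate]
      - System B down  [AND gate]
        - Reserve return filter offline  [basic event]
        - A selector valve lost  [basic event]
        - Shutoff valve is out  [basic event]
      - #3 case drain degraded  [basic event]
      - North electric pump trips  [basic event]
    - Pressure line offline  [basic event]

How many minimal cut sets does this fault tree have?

4

Right circuit inoperative [OR]: union of children's cut sets → 2 cut set(s).
System B down [AND]: one cut set from each child combined → 1 × 1 × 1 = 1 cut set(s).
System A lost [AND]: one cut set from each child combined → 1 × 1 × 1 = 1 cut set(s).
Standby system lost [OR]: union of children's cut sets → 2 cut set(s).
Aircraft hydraulic pressure lost [OR]: union of children's cut sets → 4 cut set(s).
Minimal cut sets: {#2 engine-driven pump degraded}; {Outboard reservoir fails}; {#3 case drain degraded, A selector valve lost, North electric pump trips, Reserve return filter offline, Shutoff valve is out}; {Pressure line offline}.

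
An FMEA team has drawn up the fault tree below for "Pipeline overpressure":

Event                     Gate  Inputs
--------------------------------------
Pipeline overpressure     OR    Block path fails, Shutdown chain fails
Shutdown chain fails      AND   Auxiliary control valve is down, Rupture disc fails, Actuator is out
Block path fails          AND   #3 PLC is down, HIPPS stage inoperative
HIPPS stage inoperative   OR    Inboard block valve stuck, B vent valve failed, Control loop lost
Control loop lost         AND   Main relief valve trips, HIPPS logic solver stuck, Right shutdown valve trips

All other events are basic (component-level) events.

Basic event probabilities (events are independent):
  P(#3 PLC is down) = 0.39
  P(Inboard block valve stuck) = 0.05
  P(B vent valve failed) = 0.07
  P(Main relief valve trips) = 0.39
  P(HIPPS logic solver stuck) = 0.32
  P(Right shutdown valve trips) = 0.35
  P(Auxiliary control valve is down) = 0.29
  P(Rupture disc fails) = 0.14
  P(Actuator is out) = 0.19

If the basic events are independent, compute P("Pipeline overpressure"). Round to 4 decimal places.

0.0677

P(Control loop lost) [AND] = 0.39 × 0.32 × 0.35 = 0.043680
P(HIPPS stage inoperative) [OR] = 1 − (1−0.05) × (1−0.07) × (1−0.043680) = 0.155091
P(Block path fails) [AND] = 0.39 × 0.155091 = 0.060485
P(Shutdown chain fails) [AND] = 0.29 × 0.14 × 0.19 = 0.007714
P(Pipeline overpressure) [OR] = 1 − (1−0.060485) × (1−0.007714) = 0.067732
Rounded to 4 decimal places: P(Pipeline overpressure) ≈ 0.0677.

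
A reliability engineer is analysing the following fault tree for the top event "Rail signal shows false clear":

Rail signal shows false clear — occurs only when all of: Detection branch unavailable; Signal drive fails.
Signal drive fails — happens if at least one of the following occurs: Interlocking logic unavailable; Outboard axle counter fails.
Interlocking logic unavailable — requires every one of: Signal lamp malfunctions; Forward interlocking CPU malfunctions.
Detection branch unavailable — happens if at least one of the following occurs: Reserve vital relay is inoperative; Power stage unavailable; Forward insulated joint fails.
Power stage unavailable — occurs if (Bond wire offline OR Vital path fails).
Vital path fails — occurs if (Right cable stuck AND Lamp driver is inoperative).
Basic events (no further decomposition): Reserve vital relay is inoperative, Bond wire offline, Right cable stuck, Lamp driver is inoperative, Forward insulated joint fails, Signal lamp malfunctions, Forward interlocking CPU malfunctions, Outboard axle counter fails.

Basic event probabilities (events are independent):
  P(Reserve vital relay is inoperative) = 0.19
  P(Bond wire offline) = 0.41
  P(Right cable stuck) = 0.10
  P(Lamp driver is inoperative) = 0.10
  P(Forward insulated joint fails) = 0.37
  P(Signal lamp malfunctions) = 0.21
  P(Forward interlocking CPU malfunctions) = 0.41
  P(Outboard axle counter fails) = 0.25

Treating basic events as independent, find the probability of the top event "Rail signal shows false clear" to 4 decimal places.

P(Vital path fails) [AND] = 0.10 × 0.10 = 0.010000
P(Power stage unavailable) [OR] = 1 − (1−0.41) × (1−0.010000) = 0.415900
P(Detection branch unavailable) [OR] = 1 − (1−0.19) × (1−0.415900) × (1−0.37) = 0.701934
P(Interlocking logic unavailable) [AND] = 0.21 × 0.41 = 0.086100
P(Signal drive fails) [OR] = 1 − (1−0.086100) × (1−0.25) = 0.314575
P(Rail signal shows false clear) [AND] = 0.701934 × 0.314575 = 0.220811
Rounded to 4 decimal places: P(Rail signal shows false clear) ≈ 0.2208.

0.2208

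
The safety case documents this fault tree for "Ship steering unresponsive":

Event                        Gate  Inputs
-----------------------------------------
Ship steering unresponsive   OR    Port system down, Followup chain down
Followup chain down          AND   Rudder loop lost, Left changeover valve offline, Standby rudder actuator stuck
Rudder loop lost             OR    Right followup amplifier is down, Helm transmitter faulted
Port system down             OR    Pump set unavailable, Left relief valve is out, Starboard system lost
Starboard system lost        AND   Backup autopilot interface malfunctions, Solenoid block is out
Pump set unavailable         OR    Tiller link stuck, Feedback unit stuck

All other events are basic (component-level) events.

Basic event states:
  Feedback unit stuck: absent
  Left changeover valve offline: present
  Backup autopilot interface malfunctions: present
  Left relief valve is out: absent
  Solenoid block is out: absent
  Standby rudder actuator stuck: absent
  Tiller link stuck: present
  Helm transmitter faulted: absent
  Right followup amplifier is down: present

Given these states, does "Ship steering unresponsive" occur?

Yes

Pump set unavailable [OR]: Tiller link stuck=occurs, Feedback unit stuck=not → at least one input occurs → occurs.
Starboard system lost [AND]: Backup autopilot interface malfunctions=occurs, Solenoid block is out=not → not all inputs occur → does not occur.
Port system down [OR]: Pump set unavailable=occurs, Left relief valve is out=not, Starboard system lost=not → at least one input occurs → occurs.
Rudder loop lost [OR]: Right followup amplifier is down=occurs, Helm transmitter faulted=not → at least one input occurs → occurs.
Followup chain down [AND]: Rudder loop lost=occurs, Left changeover valve offline=occurs, Standby rudder actuator stuck=not → not all inputs occur → does not occur.
Ship steering unresponsive [OR]: Port system down=occurs, Followup chain down=not → at least one input occurs → occurs.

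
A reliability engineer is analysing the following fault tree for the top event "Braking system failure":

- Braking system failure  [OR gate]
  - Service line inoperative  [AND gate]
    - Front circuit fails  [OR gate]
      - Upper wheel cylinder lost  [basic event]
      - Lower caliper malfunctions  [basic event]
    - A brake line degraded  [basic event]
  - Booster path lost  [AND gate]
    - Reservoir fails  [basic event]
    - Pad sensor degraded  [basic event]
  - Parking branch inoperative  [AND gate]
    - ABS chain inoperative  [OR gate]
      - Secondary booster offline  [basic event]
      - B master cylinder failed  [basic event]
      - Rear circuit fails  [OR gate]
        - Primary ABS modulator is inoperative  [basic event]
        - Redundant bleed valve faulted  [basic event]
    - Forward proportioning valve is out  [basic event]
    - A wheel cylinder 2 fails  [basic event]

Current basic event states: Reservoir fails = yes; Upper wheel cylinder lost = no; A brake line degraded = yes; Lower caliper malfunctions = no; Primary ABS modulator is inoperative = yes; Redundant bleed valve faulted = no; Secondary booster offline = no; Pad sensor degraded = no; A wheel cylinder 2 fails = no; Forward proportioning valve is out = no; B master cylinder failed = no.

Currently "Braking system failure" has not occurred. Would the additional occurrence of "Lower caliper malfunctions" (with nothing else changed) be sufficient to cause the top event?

Counterfactual: set "Lower caliper malfunctions" to occurred.
Front circuit fails [OR]: Upper wheel cylinder lost=not, Lower caliper malfunctions=occurs → at least one input occurs → occurs.
Service line inoperative [AND]: Front circuit fails=occurs, A brake line degraded=occurs → all inputs occur → occurs.
Booster path lost [AND]: Reservoir fails=occurs, Pad sensor degraded=not → not all inputs occur → does not occur.
Rear circuit fails [OR]: Primary ABS modulator is inoperative=occurs, Redundant bleed valve faulted=not → at least one input occurs → occurs.
ABS chain inoperative [OR]: Secondary booster offline=not, B master cylinder failed=not, Rear circuit fails=occurs → at least one input occurs → occurs.
Parking branch inoperative [AND]: ABS chain inoperative=occurs, Forward proportioning valve is out=not, A wheel cylinder 2 fails=not → not all inputs occur → does not occur.
Braking system failure [OR]: Service line inoperative=occurs, Booster path lost=not, Parking branch inoperative=not → at least one input occurs → occurs.

Yes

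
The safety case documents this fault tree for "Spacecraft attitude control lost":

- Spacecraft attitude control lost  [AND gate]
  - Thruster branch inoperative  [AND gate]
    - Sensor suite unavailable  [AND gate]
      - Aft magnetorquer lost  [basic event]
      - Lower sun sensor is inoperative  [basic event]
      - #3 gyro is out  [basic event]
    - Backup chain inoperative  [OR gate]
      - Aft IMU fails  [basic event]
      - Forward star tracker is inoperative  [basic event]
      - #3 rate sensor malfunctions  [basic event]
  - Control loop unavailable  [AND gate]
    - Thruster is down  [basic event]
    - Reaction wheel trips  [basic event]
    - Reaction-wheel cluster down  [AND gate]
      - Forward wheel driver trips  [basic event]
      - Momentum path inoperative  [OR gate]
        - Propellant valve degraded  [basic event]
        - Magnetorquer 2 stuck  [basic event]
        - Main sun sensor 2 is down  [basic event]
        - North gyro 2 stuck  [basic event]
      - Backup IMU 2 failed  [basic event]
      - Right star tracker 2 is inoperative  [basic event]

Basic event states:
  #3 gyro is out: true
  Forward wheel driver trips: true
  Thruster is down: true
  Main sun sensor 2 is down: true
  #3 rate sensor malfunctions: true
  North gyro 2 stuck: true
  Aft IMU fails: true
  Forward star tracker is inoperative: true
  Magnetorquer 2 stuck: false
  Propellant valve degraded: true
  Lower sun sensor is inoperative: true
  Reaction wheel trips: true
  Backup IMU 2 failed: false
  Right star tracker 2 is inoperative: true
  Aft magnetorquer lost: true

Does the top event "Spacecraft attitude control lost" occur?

No

Sensor suite unavailable [AND]: Aft magnetorquer lost=occurs, Lower sun sensor is inoperative=occurs, #3 gyro is out=occurs → all inputs occur → occurs.
Backup chain inoperative [OR]: Aft IMU fails=occurs, Forward star tracker is inoperative=occurs, #3 rate sensor malfunctions=occurs → at least one input occurs → occurs.
Thruster branch inoperative [AND]: Sensor suite unavailable=occurs, Backup chain inoperative=occurs → all inputs occur → occurs.
Momentum path inoperative [OR]: Propellant valve degraded=occurs, Magnetorquer 2 stuck=not, Main sun sensor 2 is down=occurs, North gyro 2 stuck=occurs → at least one input occurs → occurs.
Reaction-wheel cluster down [AND]: Forward wheel driver trips=occurs, Momentum path inoperative=occurs, Backup IMU 2 failed=not, Right star tracker 2 is inoperative=occurs → not all inputs occur → does not occur.
Control loop unavailable [AND]: Thruster is down=occurs, Reaction wheel trips=occurs, Reaction-wheel cluster down=not → not all inputs occur → does not occur.
Spacecraft attitude control lost [AND]: Thruster branch inoperative=occurs, Control loop unavailable=not → not all inputs occur → does not occur.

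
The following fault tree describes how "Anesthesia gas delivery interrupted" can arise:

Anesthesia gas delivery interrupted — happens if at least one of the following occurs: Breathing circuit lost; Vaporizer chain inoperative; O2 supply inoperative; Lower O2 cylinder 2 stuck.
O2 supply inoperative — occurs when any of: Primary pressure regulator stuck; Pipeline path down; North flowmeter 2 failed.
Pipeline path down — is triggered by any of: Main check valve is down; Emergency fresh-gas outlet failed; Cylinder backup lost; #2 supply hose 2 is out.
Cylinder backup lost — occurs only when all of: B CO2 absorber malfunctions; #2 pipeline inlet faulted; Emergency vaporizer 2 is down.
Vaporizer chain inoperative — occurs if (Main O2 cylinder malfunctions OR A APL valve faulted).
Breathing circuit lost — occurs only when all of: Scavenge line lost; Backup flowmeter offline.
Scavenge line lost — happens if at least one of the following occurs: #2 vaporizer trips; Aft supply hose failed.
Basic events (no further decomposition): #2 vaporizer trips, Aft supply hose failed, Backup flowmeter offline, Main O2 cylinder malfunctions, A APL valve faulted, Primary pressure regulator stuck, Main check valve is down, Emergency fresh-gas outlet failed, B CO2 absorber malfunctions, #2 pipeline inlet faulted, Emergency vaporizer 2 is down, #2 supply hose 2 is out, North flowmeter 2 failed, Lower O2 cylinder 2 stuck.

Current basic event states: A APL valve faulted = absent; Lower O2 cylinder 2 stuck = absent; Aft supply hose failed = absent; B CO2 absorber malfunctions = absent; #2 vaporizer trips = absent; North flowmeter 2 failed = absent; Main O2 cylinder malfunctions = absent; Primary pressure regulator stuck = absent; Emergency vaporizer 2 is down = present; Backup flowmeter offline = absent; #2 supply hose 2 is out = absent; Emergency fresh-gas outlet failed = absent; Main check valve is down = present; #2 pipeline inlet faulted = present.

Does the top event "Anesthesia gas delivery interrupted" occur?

Yes

Scavenge line lost [OR]: #2 vaporizer trips=not, Aft supply hose failed=not → no input occurs → does not occur.
Breathing circuit lost [AND]: Scavenge line lost=not, Backup flowmeter offline=not → not all inputs occur → does not occur.
Vaporizer chain inoperative [OR]: Main O2 cylinder malfunctions=not, A APL valve faulted=not → no input occurs → does not occur.
Cylinder backup lost [AND]: B CO2 absorber malfunctions=not, #2 pipeline inlet faulted=occurs, Emergency vaporizer 2 is down=occurs → not all inputs occur → does not occur.
Pipeline path down [OR]: Main check valve is down=occurs, Emergency fresh-gas outlet failed=not, Cylinder backup lost=not, #2 supply hose 2 is out=not → at least one input occurs → occurs.
O2 supply inoperative [OR]: Primary pressure regulator stuck=not, Pipeline path down=occurs, North flowmeter 2 failed=not → at least one input occurs → occurs.
Anesthesia gas delivery interrupted [OR]: Breathing circuit lost=not, Vaporizer chain inoperative=not, O2 supply inoperative=occurs, Lower O2 cylinder 2 stuck=not → at least one input occurs → occurs.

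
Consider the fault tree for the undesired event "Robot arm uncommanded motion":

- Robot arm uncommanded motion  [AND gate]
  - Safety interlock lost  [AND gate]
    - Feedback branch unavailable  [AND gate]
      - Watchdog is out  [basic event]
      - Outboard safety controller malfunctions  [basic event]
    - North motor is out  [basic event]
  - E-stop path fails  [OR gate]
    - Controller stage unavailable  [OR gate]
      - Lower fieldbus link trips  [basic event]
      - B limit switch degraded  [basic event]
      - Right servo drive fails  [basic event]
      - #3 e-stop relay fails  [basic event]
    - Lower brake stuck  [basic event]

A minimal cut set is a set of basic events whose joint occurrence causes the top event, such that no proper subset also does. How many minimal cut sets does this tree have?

Feedback branch unavailable [AND]: one cut set from each child combined → 1 × 1 = 1 cut set(s).
Safety interlock lost [AND]: one cut set from each child combined → 1 × 1 = 1 cut set(s).
Controller stage unavailable [OR]: union of children's cut sets → 4 cut set(s).
E-stop path fails [OR]: union of children's cut sets → 5 cut set(s).
Robot arm uncommanded motion [AND]: one cut set from each child combined → 1 × 5 = 5 cut set(s).
Minimal cut sets: {Lower fieldbus link trips, North motor is out, Outboard safety controller malfunctions, Watchdog is out}; {B limit switch degraded, North motor is out, Outboard safety controller malfunctions, Watchdog is out}; {North motor is out, Outboard safety controller malfunctions, Right servo drive fails, Watchdog is out}; {#3 e-stop relay fails, North motor is out, Outboard safety controller malfunctions, Watchdog is out}; {Lower brake stuck, North motor is out, Outboard safety controller malfunctions, Watchdog is out}.

5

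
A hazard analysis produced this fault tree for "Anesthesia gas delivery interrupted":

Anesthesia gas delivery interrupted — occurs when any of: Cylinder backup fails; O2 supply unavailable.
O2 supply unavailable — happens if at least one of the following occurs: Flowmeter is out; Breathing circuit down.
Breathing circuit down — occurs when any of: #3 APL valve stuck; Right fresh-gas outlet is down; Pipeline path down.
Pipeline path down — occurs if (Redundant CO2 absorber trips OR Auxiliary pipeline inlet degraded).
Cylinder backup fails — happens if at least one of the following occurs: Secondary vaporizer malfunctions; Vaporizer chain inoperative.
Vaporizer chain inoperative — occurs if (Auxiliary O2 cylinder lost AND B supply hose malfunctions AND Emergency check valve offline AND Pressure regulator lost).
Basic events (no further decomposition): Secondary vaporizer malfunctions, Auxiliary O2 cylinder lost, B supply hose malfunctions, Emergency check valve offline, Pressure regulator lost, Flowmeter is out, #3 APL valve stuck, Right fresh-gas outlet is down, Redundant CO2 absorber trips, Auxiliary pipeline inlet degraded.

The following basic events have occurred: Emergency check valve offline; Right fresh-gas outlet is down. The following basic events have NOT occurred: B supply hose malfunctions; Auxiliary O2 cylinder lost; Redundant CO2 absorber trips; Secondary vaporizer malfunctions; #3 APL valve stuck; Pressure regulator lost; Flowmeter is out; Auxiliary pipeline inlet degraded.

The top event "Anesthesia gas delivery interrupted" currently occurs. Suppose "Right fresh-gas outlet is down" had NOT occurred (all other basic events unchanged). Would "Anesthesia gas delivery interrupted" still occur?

No

Counterfactual: set "Right fresh-gas outlet is down" to not occurred.
Vaporizer chain inoperative [AND]: Auxiliary O2 cylinder lost=not, B supply hose malfunctions=not, Emergency check valve offline=occurs, Pressure regulator lost=not → not all inputs occur → does not occur.
Cylinder backup fails [OR]: Secondary vaporizer malfunctions=not, Vaporizer chain inoperative=not → no input occurs → does not occur.
Pipeline path down [OR]: Redundant CO2 absorber trips=not, Auxiliary pipeline inlet degraded=not → no input occurs → does not occur.
Breathing circuit down [OR]: #3 APL valve stuck=not, Right fresh-gas outlet is down=not, Pipeline path down=not → no input occurs → does not occur.
O2 supply unavailable [OR]: Flowmeter is out=not, Breathing circuit down=not → no input occurs → does not occur.
Anesthesia gas delivery interrupted [OR]: Cylinder backup fails=not, O2 supply unavailable=not → no input occurs → does not occur.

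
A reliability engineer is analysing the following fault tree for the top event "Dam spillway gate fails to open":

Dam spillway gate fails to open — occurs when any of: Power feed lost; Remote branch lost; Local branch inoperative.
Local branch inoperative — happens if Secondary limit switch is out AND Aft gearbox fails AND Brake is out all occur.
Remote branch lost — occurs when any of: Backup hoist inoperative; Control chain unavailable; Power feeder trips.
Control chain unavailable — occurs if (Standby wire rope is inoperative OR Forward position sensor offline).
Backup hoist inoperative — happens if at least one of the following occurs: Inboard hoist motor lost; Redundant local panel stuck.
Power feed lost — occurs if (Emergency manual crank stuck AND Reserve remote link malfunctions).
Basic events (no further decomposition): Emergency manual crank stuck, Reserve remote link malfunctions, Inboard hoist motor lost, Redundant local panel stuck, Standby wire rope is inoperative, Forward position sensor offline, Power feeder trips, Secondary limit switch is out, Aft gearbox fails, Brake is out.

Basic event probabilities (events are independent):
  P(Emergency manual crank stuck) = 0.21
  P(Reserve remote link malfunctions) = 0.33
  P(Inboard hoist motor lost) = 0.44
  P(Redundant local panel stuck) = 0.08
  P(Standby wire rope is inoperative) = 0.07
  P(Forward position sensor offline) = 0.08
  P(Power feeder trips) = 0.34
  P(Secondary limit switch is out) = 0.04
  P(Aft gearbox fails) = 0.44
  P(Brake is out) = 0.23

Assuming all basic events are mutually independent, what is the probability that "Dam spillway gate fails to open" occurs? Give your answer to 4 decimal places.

0.7303

P(Power feed lost) [AND] = 0.21 × 0.33 = 0.069300
P(Backup hoist inoperative) [OR] = 1 − (1−0.44) × (1−0.08) = 0.484800
P(Control chain unavailable) [OR] = 1 − (1−0.07) × (1−0.08) = 0.144400
P(Remote branch lost) [OR] = 1 − (1−0.484800) × (1−0.144400) × (1−0.34) = 0.709069
P(Local branch inoperative) [AND] = 0.04 × 0.44 × 0.23 = 0.004048
P(Dam spillway gate fails to open) [OR] = 1 − (1−0.069300) × (1−0.709069) × (1−0.004048) = 0.730327
Rounded to 4 decimal places: P(Dam spillway gate fails to open) ≈ 0.7303.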